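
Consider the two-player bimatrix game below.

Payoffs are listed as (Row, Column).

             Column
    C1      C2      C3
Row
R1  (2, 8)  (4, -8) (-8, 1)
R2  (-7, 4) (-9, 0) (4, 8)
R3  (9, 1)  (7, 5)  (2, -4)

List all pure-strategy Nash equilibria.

Row against C1: payoffs 2, -7, 9 → best response R3.
Row against C2: payoffs 4, -9, 7 → best response R3.
Row against C3: payoffs -8, 4, 2 → best response R2.
Column against R1: payoffs 8, -8, 1 → best response C1.
Column against R2: payoffs 4, 0, 8 → best response C3.
Column against R3: payoffs 1, 5, -4 → best response C2.
Mutual best responses: (R2, C3); (R3, C2).

Pure-strategy Nash equilibria: (R2, C3); (R3, C2)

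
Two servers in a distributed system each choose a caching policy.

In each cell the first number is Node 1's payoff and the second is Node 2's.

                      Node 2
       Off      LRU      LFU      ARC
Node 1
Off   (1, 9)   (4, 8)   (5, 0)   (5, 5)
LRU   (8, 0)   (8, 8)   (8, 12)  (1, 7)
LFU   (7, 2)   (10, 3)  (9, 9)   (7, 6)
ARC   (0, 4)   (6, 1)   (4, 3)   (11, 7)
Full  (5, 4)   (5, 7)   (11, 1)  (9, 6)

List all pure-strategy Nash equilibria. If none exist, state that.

(ARC, ARC)

Node 1 against Off: payoffs 1, 8, 7, 0, 5 → best response LRU.
Node 1 against LRU: payoffs 4, 8, 10, 6, 5 → best response LFU.
Node 1 against LFU: payoffs 5, 8, 9, 4, 11 → best response Full.
Node 1 against ARC: payoffs 5, 1, 7, 11, 9 → best response ARC.
Node 2 against Off: payoffs 9, 8, 0, 5 → best response Off.
Node 2 against LRU: payoffs 0, 8, 12, 7 → best response LFU.
Node 2 against LFU: payoffs 2, 3, 9, 6 → best response LFU.
Node 2 against ARC: payoffs 4, 1, 3, 7 → best response ARC.
Node 2 against Full: payoffs 4, 7, 1, 6 → best response LRU.
Mutual best responses: (ARC, ARC).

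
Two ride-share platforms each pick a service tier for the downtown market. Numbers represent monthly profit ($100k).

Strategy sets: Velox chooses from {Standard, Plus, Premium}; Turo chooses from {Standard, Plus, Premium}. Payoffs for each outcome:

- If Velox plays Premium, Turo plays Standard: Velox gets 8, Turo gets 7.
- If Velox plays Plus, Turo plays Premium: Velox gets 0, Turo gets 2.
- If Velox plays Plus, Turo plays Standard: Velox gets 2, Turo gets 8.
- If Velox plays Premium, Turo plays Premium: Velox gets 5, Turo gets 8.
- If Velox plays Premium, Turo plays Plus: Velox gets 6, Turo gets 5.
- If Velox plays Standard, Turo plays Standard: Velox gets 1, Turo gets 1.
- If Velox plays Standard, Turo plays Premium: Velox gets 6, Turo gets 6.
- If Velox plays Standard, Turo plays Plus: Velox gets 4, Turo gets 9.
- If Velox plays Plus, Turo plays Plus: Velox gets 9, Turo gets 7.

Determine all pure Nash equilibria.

(Standard, Standard): Velox can switch to Plus (1 → 2). Not NE.
(Standard, Plus): Velox can switch to Plus (4 → 9). Not NE.
(Standard, Premium): Turo can switch to Plus (6 → 9). Not NE.
(Plus, Standard): Velox can switch to Premium (2 → 8). Not NE.
(Plus, Plus): Turo can switch to Standard (7 → 8). Not NE.
(Plus, Premium): Velox can switch to Standard (0 → 6). Not NE.
(Premium, Standard): Turo can switch to Premium (7 → 8). Not NE.
(Premium, Plus): Velox can switch to Plus (6 → 9). Not NE.
(The remaining 1 profile has a profitable deviation by the same check.)

This game has no pure Nash equilibrium.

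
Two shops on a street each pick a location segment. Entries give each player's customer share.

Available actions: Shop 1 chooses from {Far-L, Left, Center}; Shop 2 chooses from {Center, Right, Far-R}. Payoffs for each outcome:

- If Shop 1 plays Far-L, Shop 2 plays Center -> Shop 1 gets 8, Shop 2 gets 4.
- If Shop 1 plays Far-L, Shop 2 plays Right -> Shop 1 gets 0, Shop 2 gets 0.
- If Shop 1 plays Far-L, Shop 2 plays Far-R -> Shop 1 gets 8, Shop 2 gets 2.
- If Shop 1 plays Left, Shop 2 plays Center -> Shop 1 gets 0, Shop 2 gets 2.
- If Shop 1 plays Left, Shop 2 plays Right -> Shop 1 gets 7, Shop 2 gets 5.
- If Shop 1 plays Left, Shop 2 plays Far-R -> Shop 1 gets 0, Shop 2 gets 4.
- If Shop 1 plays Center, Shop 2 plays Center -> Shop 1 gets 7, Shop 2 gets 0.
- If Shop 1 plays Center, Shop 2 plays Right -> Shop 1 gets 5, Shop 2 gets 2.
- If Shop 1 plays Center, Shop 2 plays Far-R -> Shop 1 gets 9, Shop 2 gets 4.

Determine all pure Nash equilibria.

For each strategy profile, look for a profitable unilateral deviation.
(Far-L, Center): Shop 1 gets 8, best alternative 7; Shop 2 gets 4, best alternative 2. No profitable deviation — NE.
(Far-L, Right): Shop 1 can switch to Left (0 → 7). Not NE.
(Far-L, Far-R): Shop 1 can switch to Center (8 → 9). Not NE.
(Left, Center): Shop 1 can switch to Far-L (0 → 8). Not NE.
(Left, Right): Shop 1 gets 7, best alternative 5; Shop 2 gets 5, best alternative 4. No profitable deviation — NE.
(Left, Far-R): Shop 1 can switch to Far-L (0 → 8). Not NE.
(Center, Center): Shop 1 can switch to Far-L (7 → 8). Not NE.
(Center, Right): Shop 1 can switch to Left (5 → 7). Not NE.
(Center, Far-R): Shop 1 gets 9, best alternative 8; Shop 2 gets 4, best alternative 2. No profitable deviation — NE.

(Far-L, Center); (Left, Right); (Center, Far-R)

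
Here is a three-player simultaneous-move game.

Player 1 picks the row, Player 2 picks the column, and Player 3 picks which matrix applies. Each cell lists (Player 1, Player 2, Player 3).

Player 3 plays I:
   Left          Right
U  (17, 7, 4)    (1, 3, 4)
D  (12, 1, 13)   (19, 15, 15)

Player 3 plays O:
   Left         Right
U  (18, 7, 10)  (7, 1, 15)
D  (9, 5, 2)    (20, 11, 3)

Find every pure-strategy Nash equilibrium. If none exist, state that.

(U, Left, O) and (D, Right, I)

(U, Left, I): Player 3 can switch to O (4 → 10). Not NE.
(U, Left, O): Player 1 gets 18, best alternative 9; Player 2 gets 7, best alternative 1; Player 3 gets 10, best alternative 4. No profitable deviation — NE.
(U, Right, I): Player 1 can switch to D (1 → 19). Not NE.
(U, Right, O): Player 1 can switch to D (7 → 20). Not NE.
(D, Left, I): Player 1 can switch to U (12 → 17). Not NE.
(D, Left, O): Player 1 can switch to U (9 → 18). Not NE.
(D, Right, I): Player 1 gets 19, best alternative 1; Player 2 gets 15, best alternative 1; Player 3 gets 15, best alternative 3. No profitable deviation — NE.
(D, Right, O): Player 3 can switch to I (3 → 15). Not NE.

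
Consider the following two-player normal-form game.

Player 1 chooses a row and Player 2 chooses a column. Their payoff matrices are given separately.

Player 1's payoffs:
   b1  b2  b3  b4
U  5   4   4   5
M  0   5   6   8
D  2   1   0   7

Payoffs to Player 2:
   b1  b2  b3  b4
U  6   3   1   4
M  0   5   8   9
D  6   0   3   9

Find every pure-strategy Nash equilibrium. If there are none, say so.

For each strategy profile, look for a profitable unilateral deviation.
(U, b1): Player 1 gets 5, best alternative 2; Player 2 gets 6, best alternative 4. No profitable deviation — NE.
(U, b2): Player 1 can switch to M (4 → 5). Not NE.
(U, b3): Player 1 can switch to M (4 → 6). Not NE.
(U, b4): Player 1 can switch to M (5 → 8). Not NE.
(M, b1): Player 1 can switch to U (0 → 5). Not NE.
(M, b2): Player 2 can switch to b3 (5 → 8). Not NE.
(M, b3): Player 2 can switch to b4 (8 → 9). Not NE.
(M, b4): Player 1 gets 8, best alternative 7; Player 2 gets 9, best alternative 8. No profitable deviation — NE.
(D, b1): Player 1 can switch to U (2 → 5). Not NE.
(D, b2): Player 1 can switch to U (1 → 4). Not NE.
(D, b3): Player 1 can switch to U (0 → 4). Not NE.
(D, b4): Player 1 can switch to M (7 → 8). Not NE.

The pure Nash equilibria are (U, b1), (M, b4).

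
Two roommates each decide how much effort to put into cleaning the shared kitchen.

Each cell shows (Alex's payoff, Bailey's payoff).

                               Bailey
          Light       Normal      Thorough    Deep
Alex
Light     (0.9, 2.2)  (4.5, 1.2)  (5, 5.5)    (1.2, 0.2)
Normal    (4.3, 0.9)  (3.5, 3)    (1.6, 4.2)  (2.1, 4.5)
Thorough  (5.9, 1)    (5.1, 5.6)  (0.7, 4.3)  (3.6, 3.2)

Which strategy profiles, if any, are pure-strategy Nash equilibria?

For each strategy profile, look for a profitable unilateral deviation.
(Light, Light): Alex can switch to Normal (0.9 → 4.3). Not NE.
(Light, Normal): Alex can switch to Thorough (4.5 → 5.1). Not NE.
(Light, Thorough): Alex gets 5, best alternative 1.6; Bailey gets 5.5, best alternative 2.2. No profitable deviation — NE.
(Light, Deep): Alex can switch to Normal (1.2 → 2.1). Not NE.
(Normal, Light): Alex can switch to Thorough (4.3 → 5.9). Not NE.
(Normal, Normal): Alex can switch to Light (3.5 → 4.5). Not NE.
(Normal, Thorough): Alex can switch to Light (1.6 → 5). Not NE.
(Thorough, Normal): Alex gets 5.1, best alternative 4.5; Bailey gets 5.6, best alternative 4.3. No profitable deviation — NE.
(The remaining 4 profiles each have a profitable deviation by the same check.)

The pure Nash equilibria are (Light, Thorough), (Thorough, Normal).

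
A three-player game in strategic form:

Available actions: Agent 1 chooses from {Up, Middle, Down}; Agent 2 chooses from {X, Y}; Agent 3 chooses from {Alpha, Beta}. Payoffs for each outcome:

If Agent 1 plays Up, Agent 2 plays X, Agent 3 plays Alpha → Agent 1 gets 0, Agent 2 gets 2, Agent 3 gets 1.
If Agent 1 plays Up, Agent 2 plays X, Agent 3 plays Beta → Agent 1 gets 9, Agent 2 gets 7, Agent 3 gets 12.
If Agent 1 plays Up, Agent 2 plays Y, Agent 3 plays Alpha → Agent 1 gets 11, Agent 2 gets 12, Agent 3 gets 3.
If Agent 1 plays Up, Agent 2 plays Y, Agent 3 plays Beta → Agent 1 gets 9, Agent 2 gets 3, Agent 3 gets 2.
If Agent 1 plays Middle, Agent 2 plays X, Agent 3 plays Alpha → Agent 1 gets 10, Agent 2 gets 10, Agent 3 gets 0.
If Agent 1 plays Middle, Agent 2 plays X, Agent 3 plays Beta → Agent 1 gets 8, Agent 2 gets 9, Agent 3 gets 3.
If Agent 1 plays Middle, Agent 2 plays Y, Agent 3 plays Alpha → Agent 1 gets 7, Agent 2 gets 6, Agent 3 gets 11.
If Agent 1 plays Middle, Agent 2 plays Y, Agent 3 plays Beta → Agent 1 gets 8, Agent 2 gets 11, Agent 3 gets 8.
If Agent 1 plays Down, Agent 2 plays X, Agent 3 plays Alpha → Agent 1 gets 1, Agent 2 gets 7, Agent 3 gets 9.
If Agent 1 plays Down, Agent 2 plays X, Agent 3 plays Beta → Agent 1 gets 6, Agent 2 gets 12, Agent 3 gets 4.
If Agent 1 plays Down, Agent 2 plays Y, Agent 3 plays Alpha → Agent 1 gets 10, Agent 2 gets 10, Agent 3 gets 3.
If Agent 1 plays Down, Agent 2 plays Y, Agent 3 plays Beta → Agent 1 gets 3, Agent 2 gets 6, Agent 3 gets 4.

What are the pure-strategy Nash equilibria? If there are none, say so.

(Up, X, Beta) and (Up, Y, Alpha)

Agent 1 against (X, Alpha): payoffs 0, 10, 1 → best response Middle.
Agent 1 against (X, Beta): payoffs 9, 8, 6 → best response Up.
Agent 1 against (Y, Alpha): payoffs 11, 7, 10 → best response Up.
Agent 1 against (Y, Beta): payoffs 9, 8, 3 → best response Up.
Agent 2 against (Up, Alpha): payoffs 2, 12 → best response Y.
Agent 2 against (Up, Beta): payoffs 7, 3 → best response X.
Agent 2 against (Middle, Alpha): payoffs 10, 6 → best response X.
Agent 2 against (Middle, Beta): payoffs 9, 11 → best response Y.
Agent 2 against (Down, Alpha): payoffs 7, 10 → best response Y.
Agent 2 against (Down, Beta): payoffs 12, 6 → best response X.
Agent 3 against (Up, X): payoffs 1, 12 → best response Beta.
Agent 3 against (Up, Y): payoffs 3, 2 → best response Alpha.
Agent 3 against (Middle, X): payoffs 0, 3 → best response Beta.
Agent 3 against (Middle, Y): payoffs 11, 8 → best response Alpha.
Agent 3 against (Down, X): payoffs 9, 4 → best response Alpha.
Agent 3 against (Down, Y): payoffs 3, 4 → best response Beta.
Mutual best responses: (Up, X, Beta); (Up, Y, Alpha).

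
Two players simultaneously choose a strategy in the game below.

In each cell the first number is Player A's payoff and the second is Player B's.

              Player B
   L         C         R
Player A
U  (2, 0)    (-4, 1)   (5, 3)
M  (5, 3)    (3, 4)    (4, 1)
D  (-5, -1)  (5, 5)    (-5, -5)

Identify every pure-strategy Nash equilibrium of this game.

Pure-strategy Nash equilibria: (U, R), (D, C)

Player A against L: payoffs 2, 5, -5 → best response M.
Player A against C: payoffs -4, 3, 5 → best response D.
Player A against R: payoffs 5, 4, -5 → best response U.
Player B against U: payoffs 0, 1, 3 → best response R.
Player B against M: payoffs 3, 4, 1 → best response C.
Player B against D: payoffs -1, 5, -5 → best response C.
Mutual best responses: (U, R); (D, C).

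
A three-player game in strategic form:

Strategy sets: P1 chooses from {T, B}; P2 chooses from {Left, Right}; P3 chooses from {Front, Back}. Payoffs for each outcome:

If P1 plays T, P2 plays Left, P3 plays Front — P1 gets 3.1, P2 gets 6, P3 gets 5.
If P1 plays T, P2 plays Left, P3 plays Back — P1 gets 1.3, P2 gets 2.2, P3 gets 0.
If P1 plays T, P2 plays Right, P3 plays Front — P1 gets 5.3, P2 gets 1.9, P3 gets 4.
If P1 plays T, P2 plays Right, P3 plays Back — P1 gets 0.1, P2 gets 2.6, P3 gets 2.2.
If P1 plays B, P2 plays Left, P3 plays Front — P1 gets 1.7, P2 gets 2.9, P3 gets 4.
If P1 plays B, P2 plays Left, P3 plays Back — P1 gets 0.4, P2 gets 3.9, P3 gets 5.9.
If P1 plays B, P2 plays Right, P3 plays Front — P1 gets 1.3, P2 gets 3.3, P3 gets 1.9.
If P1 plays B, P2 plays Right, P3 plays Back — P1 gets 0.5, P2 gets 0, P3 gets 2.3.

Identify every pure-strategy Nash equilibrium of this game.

Pure NE: (T, Left, Front)

(T, Left, Front): P1 gets 3.1, best alternative 1.7; P2 gets 6, best alternative 1.9; P3 gets 5, best alternative 0. No profitable deviation — NE.
(T, Left, Back): P2 can switch to Right (2.2 → 2.6). Not NE.
(T, Right, Front): P2 can switch to Left (1.9 → 6). Not NE.
(T, Right, Back): P1 can switch to B (0.1 → 0.5). Not NE.
(B, Left, Front): P1 can switch to T (1.7 → 3.1). Not NE.
(B, Left, Back): P1 can switch to T (0.4 → 1.3). Not NE.
(B, Right, Front): P1 can switch to T (1.3 → 5.3). Not NE.
(B, Right, Back): P2 can switch to Left (0 → 3.9). Not NE.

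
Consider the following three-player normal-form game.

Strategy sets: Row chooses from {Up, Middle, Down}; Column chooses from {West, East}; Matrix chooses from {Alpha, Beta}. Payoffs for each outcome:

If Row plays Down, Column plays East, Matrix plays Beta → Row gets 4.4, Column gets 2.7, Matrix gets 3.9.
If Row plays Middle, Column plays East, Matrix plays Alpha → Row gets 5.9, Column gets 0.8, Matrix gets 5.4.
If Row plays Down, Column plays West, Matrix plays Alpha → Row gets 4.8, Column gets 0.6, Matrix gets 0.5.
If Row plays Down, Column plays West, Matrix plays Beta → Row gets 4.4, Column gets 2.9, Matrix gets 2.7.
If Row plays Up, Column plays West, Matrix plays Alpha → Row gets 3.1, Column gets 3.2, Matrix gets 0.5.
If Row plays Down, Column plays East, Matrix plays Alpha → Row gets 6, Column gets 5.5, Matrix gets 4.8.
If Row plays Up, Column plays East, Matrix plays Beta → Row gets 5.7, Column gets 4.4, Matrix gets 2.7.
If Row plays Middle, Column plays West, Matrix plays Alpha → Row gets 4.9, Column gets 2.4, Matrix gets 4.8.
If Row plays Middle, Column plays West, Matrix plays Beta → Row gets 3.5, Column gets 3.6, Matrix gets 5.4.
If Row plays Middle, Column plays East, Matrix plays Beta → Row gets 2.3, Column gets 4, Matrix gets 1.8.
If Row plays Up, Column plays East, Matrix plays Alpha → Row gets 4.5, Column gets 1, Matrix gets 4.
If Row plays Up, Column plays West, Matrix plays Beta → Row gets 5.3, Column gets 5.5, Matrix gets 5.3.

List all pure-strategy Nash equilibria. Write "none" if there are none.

Row against (West, Alpha): payoffs 3.1, 4.9, 4.8 → best response Middle.
Row against (West, Beta): payoffs 5.3, 3.5, 4.4 → best response Up.
Row against (East, Alpha): payoffs 4.5, 5.9, 6 → best response Down.
Row against (East, Beta): payoffs 5.7, 2.3, 4.4 → best response Up.
Column against (Up, Alpha): payoffs 3.2, 1 → best response West.
Column against (Up, Beta): payoffs 5.5, 4.4 → best response West.
Column against (Middle, Alpha): payoffs 2.4, 0.8 → best response West.
Column against (Middle, Beta): payoffs 3.6, 4 → best response East.
Column against (Down, Alpha): payoffs 0.6, 5.5 → best response East.
Column against (Down, Beta): payoffs 2.9, 2.7 → best response West.
Matrix against (Up, West): payoffs 0.5, 5.3 → best response Beta.
Matrix against (Up, East): payoffs 4, 2.7 → best response Alpha.
Matrix against (Middle, West): payoffs 4.8, 5.4 → best response Beta.
Matrix against (Middle, East): payoffs 5.4, 1.8 → best response Alpha.
Matrix against (Down, West): payoffs 0.5, 2.7 → best response Beta.
Matrix against (Down, East): payoffs 4.8, 3.9 → best response Alpha.
Mutual best responses: (Up, West, Beta); (Down, East, Alpha).

Pure-strategy Nash equilibria: (Up, West, Beta); (Down, East, Alpha)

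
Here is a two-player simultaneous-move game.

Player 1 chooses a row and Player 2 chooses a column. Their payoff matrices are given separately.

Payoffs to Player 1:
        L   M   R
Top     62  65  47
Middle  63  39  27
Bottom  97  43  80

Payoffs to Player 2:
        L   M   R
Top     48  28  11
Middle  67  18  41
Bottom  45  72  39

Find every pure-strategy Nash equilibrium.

Player 1 against L: payoffs 62, 63, 97 → best response Bottom.
Player 1 against M: payoffs 65, 39, 43 → best response Top.
Player 1 against R: payoffs 47, 27, 80 → best response Bottom.
Player 2 against Top: payoffs 48, 28, 11 → best response L.
Player 2 against Middle: payoffs 67, 18, 41 → best response L.
Player 2 against Bottom: payoffs 45, 72, 39 → best response M.
No profile is a mutual best response for all players.

No pure-strategy Nash equilibrium.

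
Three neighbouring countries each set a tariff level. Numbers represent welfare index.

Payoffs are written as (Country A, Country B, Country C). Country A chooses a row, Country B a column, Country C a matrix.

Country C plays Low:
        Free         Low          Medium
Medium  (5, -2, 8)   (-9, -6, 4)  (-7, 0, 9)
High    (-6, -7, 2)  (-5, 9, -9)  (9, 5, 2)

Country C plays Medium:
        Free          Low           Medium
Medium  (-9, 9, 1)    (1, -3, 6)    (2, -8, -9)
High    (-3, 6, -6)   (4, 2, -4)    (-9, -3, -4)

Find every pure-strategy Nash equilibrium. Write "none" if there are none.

There is no pure-strategy Nash equilibrium.

For each strategy profile, look for a profitable unilateral deviation.
(Medium, Free, Low): Country B can switch to Medium (-2 → 0). Not NE.
(Medium, Free, Medium): Country A can switch to High (-9 → -3). Not NE.
(Medium, Low, Low): Country A can switch to High (-9 → -5). Not NE.
(Medium, Low, Medium): Country A can switch to High (1 → 4). Not NE.
(Medium, Medium, Low): Country A can switch to High (-7 → 9). Not NE.
(Medium, Medium, Medium): Country B can switch to Free (-8 → 9). Not NE.
(The remaining 6 profiles each have a profitable deviation by the same check.)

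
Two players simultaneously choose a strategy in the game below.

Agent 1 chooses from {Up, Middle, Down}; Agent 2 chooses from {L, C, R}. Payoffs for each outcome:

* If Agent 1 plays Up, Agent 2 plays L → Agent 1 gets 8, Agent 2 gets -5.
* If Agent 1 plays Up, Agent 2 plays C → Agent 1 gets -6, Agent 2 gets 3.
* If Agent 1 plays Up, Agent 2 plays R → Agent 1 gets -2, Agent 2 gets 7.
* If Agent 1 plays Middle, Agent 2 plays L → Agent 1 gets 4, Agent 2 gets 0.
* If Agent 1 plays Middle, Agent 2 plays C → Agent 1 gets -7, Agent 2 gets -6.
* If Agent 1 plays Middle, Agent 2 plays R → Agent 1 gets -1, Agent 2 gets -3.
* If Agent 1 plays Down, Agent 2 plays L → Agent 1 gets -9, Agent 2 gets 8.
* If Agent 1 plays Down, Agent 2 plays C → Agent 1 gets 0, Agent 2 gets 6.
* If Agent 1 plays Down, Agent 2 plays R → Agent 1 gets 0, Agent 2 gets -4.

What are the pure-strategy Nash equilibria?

For each strategy profile, look for a profitable unilateral deviation.
(Up, L): Agent 2 can switch to C (-5 → 3). Not NE.
(Up, C): Agent 1 can switch to Down (-6 → 0). Not NE.
(Up, R): Agent 1 can switch to Middle (-2 → -1). Not NE.
(Middle, L): Agent 1 can switch to Up (4 → 8). Not NE.
(Middle, C): Agent 1 can switch to Up (-7 → -6). Not NE.
(Middle, R): Agent 1 can switch to Down (-1 → 0). Not NE.
(Down, L): Agent 1 can switch to Up (-9 → 8). Not NE.
(Down, C): Agent 2 can switch to L (6 → 8). Not NE.
(Down, R): Agent 2 can switch to L (-4 → 8). Not NE.

There is no pure-strategy Nash equilibrium.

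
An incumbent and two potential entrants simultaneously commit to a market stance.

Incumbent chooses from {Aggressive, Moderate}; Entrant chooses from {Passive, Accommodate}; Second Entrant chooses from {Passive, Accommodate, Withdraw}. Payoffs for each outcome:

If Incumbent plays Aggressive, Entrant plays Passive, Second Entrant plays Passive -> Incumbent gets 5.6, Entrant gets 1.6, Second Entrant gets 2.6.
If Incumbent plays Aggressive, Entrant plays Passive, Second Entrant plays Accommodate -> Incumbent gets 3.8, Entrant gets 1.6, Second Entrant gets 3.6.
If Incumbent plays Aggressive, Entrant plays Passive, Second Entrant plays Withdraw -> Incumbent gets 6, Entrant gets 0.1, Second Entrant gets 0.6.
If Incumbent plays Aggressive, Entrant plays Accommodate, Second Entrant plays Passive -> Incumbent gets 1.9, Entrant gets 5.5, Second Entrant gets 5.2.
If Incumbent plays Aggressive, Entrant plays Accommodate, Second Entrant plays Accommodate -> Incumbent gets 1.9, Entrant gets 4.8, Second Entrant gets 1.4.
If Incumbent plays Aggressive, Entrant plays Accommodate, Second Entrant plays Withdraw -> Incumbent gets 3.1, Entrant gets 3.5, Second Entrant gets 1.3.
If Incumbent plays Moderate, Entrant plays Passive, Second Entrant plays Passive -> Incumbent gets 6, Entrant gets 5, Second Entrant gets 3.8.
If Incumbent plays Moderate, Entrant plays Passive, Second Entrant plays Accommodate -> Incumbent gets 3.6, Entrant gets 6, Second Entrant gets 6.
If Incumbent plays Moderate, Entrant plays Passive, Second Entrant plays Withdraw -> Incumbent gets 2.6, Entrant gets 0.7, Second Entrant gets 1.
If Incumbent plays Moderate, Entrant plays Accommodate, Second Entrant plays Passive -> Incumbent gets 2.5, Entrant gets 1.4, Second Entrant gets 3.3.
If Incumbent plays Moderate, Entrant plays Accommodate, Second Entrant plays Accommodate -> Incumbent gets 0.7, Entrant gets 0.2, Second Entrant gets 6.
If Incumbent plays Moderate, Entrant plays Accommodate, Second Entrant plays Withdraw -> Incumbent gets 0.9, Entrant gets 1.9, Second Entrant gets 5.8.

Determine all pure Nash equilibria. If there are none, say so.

Incumbent against (Passive, Passive): payoffs 5.6, 6 → best response Moderate.
Incumbent against (Passive, Accommodate): payoffs 3.8, 3.6 → best response Aggressive.
Incumbent against (Passive, Withdraw): payoffs 6, 2.6 → best response Aggressive.
Incumbent against (Accommodate, Passive): payoffs 1.9, 2.5 → best response Moderate.
Incumbent against (Accommodate, Accommodate): payoffs 1.9, 0.7 → best response Aggressive.
Incumbent against (Accommodate, Withdraw): payoffs 3.1, 0.9 → best response Aggressive.
Entrant against (Aggressive, Passive): payoffs 1.6, 5.5 → best response Accommodate.
Entrant against (Aggressive, Accommodate): payoffs 1.6, 4.8 → best response Accommodate.
Entrant against (Aggressive, Withdraw): payoffs 0.1, 3.5 → best response Accommodate.
Entrant against (Moderate, Passive): payoffs 5, 1.4 → best response Passive.
Entrant against (Moderate, Accommodate): payoffs 6, 0.2 → best response Passive.
Entrant against (Moderate, Withdraw): payoffs 0.7, 1.9 → best response Accommodate.
Second Entrant against (Aggressive, Passive): payoffs 2.6, 3.6, 0.6 → best response Accommodate.
Second Entrant against (Aggressive, Accommodate): payoffs 5.2, 1.4, 1.3 → best response Passive.
Second Entrant against (Moderate, Passive): payoffs 3.8, 6, 1 → best response Accommodate.
Second Entrant against (Moderate, Accommodate): payoffs 3.3, 6, 5.8 → best response Accommodate.
No profile is a mutual best response for all players.

none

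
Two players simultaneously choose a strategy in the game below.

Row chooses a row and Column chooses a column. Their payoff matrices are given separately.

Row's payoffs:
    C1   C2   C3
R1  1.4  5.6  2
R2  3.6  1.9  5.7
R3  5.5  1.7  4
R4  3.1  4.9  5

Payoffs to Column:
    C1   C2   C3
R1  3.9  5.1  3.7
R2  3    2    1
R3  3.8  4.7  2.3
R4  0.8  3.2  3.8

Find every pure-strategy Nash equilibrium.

The unique pure-strategy Nash equilibrium is (R1, C2).

Row against C1: payoffs 1.4, 3.6, 5.5, 3.1 → best response R3.
Row against C2: payoffs 5.6, 1.9, 1.7, 4.9 → best response R1.
Row against C3: payoffs 2, 5.7, 4, 5 → best response R2.
Column against R1: payoffs 3.9, 5.1, 3.7 → best response C2.
Column against R2: payoffs 3, 2, 1 → best response C1.
Column against R3: payoffs 3.8, 4.7, 2.3 → best response C2.
Column against R4: payoffs 0.8, 3.2, 3.8 → best response C3.
Mutual best responses: (R1, C2).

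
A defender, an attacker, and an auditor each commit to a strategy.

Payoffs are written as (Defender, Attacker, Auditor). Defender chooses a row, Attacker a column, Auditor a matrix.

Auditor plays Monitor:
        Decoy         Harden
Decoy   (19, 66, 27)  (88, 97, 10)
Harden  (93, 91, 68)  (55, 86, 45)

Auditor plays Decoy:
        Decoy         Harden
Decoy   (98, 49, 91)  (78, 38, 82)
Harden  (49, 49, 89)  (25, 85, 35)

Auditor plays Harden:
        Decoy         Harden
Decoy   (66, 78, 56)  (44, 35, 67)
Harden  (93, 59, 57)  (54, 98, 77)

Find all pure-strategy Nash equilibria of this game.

Pure-strategy Nash equilibria: (Decoy, Decoy, Decoy); (Harden, Harden, Harden)

Defender against (Decoy, Monitor): payoffs 19, 93 → best response Harden.
Defender against (Decoy, Decoy): payoffs 98, 49 → best response Decoy.
Defender against (Decoy, Harden): payoffs 66, 93 → best response Harden.
Defender against (Harden, Monitor): payoffs 88, 55 → best response Decoy.
Defender against (Harden, Decoy): payoffs 78, 25 → best response Decoy.
Defender against (Harden, Harden): payoffs 44, 54 → best response Harden.
Attacker against (Decoy, Monitor): payoffs 66, 97 → best response Harden.
Attacker against (Decoy, Decoy): payoffs 49, 38 → best response Decoy.
Attacker against (Decoy, Harden): payoffs 78, 35 → best response Decoy.
Attacker against (Harden, Monitor): payoffs 91, 86 → best response Decoy.
Attacker against (Harden, Decoy): payoffs 49, 85 → best response Harden.
Attacker against (Harden, Harden): payoffs 59, 98 → best response Harden.
Auditor against (Decoy, Decoy): payoffs 27, 91, 56 → best response Decoy.
Auditor against (Decoy, Harden): payoffs 10, 82, 67 → best response Decoy.
Auditor against (Harden, Decoy): payoffs 68, 89, 57 → best response Decoy.
Auditor against (Harden, Harden): payoffs 45, 35, 77 → best response Harden.
Mutual best responses: (Decoy, Decoy, Decoy); (Harden, Harden, Harden).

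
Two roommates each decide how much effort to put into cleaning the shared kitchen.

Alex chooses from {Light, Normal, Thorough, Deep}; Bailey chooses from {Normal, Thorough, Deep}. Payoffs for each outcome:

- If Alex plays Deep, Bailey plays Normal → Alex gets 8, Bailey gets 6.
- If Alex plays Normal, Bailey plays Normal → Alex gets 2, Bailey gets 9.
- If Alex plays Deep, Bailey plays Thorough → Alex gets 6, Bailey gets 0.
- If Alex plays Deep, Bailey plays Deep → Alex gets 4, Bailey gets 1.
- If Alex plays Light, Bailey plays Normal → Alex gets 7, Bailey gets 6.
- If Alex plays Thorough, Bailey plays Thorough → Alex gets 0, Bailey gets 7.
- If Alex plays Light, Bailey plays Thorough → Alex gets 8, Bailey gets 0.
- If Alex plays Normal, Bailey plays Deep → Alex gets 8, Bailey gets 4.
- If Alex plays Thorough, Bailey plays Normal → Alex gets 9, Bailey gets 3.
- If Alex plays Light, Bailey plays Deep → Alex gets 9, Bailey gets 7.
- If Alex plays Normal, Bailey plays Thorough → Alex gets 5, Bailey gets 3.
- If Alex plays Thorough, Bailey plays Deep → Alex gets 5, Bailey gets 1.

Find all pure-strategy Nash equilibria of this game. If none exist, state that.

Pure NE: (Light, Deep)

Alex against Normal: payoffs 7, 2, 9, 8 → best response Thorough.
Alex against Thorough: payoffs 8, 5, 0, 6 → best response Light.
Alex against Deep: payoffs 9, 8, 5, 4 → best response Light.
Bailey against Light: payoffs 6, 0, 7 → best response Deep.
Bailey against Normal: payoffs 9, 3, 4 → best response Normal.
Bailey against Thorough: payoffs 3, 7, 1 → best response Thorough.
Bailey against Deep: payoffs 6, 0, 1 → best response Normal.
Mutual best responses: (Light, Deep).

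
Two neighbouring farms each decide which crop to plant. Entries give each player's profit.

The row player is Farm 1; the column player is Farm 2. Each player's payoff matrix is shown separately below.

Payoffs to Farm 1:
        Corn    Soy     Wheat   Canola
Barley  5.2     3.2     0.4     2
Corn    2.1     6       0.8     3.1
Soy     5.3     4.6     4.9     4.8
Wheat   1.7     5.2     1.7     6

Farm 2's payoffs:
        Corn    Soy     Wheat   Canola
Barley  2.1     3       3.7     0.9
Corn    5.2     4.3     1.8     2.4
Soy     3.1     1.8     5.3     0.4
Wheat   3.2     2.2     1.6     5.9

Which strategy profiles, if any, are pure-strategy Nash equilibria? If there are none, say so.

Farm 1 against Corn: payoffs 5.2, 2.1, 5.3, 1.7 → best response Soy.
Farm 1 against Soy: payoffs 3.2, 6, 4.6, 5.2 → best response Corn.
Farm 1 against Wheat: payoffs 0.4, 0.8, 4.9, 1.7 → best response Soy.
Farm 1 against Canola: payoffs 2, 3.1, 4.8, 6 → best response Wheat.
Farm 2 against Barley: payoffs 2.1, 3, 3.7, 0.9 → best response Wheat.
Farm 2 against Corn: payoffs 5.2, 4.3, 1.8, 2.4 → best response Corn.
Farm 2 against Soy: payoffs 3.1, 1.8, 5.3, 0.4 → best response Wheat.
Farm 2 against Wheat: payoffs 3.2, 2.2, 1.6, 5.9 → best response Canola.
Mutual best responses: (Soy, Wheat); (Wheat, Canola).

The pure Nash equilibria are (Soy, Wheat) and (Wheat, Canola).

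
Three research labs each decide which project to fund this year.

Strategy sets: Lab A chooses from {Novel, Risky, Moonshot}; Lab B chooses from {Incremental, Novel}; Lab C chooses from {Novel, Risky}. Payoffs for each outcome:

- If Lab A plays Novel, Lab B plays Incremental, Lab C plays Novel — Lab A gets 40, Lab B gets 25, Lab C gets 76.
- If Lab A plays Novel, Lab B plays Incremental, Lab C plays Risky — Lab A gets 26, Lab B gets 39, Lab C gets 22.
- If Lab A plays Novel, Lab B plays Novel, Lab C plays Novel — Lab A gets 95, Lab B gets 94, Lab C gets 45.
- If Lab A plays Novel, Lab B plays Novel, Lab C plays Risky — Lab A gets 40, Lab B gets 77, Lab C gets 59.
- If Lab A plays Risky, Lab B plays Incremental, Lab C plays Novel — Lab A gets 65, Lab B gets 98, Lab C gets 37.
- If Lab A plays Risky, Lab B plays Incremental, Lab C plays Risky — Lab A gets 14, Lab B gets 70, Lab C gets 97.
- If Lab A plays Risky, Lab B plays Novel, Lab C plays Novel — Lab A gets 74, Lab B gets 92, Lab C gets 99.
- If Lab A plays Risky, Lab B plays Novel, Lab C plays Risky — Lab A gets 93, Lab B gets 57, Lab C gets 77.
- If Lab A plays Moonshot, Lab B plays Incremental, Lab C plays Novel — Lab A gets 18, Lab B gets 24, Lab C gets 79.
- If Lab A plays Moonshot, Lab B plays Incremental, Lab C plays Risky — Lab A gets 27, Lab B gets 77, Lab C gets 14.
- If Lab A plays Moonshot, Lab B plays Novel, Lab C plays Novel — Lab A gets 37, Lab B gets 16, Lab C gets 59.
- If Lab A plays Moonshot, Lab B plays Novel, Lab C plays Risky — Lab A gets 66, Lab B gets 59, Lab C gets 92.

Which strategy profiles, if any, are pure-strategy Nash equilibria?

Check each profile: it is a Nash equilibrium iff no player can strictly gain by switching unilaterally.
(Novel, Incremental, Novel): Lab A can switch to Risky (40 → 65). Not NE.
(Novel, Incremental, Risky): Lab A can switch to Moonshot (26 → 27). Not NE.
(Novel, Novel, Novel): Lab C can switch to Risky (45 → 59). Not NE.
(Novel, Novel, Risky): Lab A can switch to Risky (40 → 93). Not NE.
(Risky, Incremental, Novel): Lab C can switch to Risky (37 → 97). Not NE.
(Risky, Incremental, Risky): Lab A can switch to Novel (14 → 26). Not NE.
(Risky, Novel, Novel): Lab A can switch to Novel (74 → 95). Not NE.
(Risky, Novel, Risky): Lab B can switch to Incremental (57 → 70). Not NE.
(The remaining 4 profiles each have a profitable deviation by the same check.)

none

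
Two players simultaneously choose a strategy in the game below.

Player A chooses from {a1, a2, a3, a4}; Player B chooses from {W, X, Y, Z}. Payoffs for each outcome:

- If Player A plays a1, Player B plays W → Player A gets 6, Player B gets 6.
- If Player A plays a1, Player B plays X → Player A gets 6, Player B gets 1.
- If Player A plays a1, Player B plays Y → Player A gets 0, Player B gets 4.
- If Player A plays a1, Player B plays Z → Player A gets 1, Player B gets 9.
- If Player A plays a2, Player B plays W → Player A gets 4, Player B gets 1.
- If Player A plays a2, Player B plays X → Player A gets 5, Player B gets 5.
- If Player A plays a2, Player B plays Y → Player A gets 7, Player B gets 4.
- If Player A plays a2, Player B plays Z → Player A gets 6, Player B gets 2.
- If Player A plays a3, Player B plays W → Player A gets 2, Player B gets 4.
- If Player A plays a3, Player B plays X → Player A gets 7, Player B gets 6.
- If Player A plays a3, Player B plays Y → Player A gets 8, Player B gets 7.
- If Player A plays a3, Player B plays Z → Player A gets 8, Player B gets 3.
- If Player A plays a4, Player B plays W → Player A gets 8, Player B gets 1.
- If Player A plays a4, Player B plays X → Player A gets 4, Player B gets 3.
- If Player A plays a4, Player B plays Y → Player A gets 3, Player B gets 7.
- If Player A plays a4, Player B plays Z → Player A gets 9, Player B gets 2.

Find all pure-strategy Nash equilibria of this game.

Pure NE: (a3, Y)

(a1, W): Player A can switch to a4 (6 → 8). Not NE.
(a1, X): Player A can switch to a3 (6 → 7). Not NE.
(a1, Y): Player A can switch to a2 (0 → 7). Not NE.
(a1, Z): Player A can switch to a2 (1 → 6). Not NE.
(a2, W): Player A can switch to a1 (4 → 6). Not NE.
(a2, X): Player A can switch to a1 (5 → 6). Not NE.
(a2, Y): Player A can switch to a3 (7 → 8). Not NE.
(a2, Z): Player A can switch to a3 (6 → 8). Not NE.
(a3, W): Player A can switch to a1 (2 → 6). Not NE.
(a3, X): Player B can switch to Y (6 → 7). Not NE.
(a3, Y): Player A gets 8, best alternative 7; Player B gets 7, best alternative 6. No profitable deviation — NE.
(The remaining 5 profiles each have a profitable deviation by the same check.)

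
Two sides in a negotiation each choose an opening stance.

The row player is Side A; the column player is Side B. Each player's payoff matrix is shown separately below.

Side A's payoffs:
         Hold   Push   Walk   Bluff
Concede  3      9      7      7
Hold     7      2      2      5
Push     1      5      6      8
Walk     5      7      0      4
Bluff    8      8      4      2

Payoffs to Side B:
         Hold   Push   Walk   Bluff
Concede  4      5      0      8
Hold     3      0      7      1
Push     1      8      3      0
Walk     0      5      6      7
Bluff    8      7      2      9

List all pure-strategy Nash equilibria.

Check each profile: it is a Nash equilibrium iff no player can strictly gain by switching unilaterally.
(Concede, Hold): Side A can switch to Hold (3 → 7). Not NE.
(Concede, Push): Side B can switch to Bluff (5 → 8). Not NE.
(Concede, Walk): Side B can switch to Hold (0 → 4). Not NE.
(Concede, Bluff): Side A can switch to Push (7 → 8). Not NE.
(Hold, Hold): Side A can switch to Bluff (7 → 8). Not NE.
(Hold, Push): Side A can switch to Concede (2 → 9). Not NE.
(Hold, Walk): Side A can switch to Concede (2 → 7). Not NE.
(Hold, Bluff): Side A can switch to Concede (5 → 7). Not NE.
(Push, Hold): Side A can switch to Concede (1 → 3). Not NE.
(Push, Push): Side A can switch to Concede (5 → 9). Not NE.
(Push, Walk): Side A can switch to Concede (6 → 7). Not NE.
(Push, Bluff): Side B can switch to Hold (0 → 1). Not NE.
(The remaining 8 profiles each have a profitable deviation by the same check.)

There is no pure-strategy Nash equilibrium.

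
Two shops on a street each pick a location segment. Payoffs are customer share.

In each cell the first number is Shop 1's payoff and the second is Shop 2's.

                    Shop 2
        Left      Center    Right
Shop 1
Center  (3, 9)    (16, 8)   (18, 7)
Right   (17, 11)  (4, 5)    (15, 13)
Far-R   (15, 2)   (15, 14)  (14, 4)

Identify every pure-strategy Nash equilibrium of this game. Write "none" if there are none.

Shop 1 against Left: payoffs 3, 17, 15 → best response Right.
Shop 1 against Center: payoffs 16, 4, 15 → best response Center.
Shop 1 against Right: payoffs 18, 15, 14 → best response Center.
Shop 2 against Center: payoffs 9, 8, 7 → best response Left.
Shop 2 against Right: payoffs 11, 5, 13 → best response Right.
Shop 2 against Far-R: payoffs 2, 14, 4 → best response Center.
No profile is a mutual best response for all players.

There is no pure-strategy Nash equilibrium.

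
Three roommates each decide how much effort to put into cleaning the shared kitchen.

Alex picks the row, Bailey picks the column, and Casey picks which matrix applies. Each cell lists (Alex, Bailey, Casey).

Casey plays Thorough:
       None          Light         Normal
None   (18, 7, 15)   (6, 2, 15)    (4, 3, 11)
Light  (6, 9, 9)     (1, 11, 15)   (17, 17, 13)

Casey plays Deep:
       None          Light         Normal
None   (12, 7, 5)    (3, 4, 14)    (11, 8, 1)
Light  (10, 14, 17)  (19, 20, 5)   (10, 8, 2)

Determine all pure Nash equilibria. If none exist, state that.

The pure Nash equilibria are (None, None, Thorough) and (Light, Normal, Thorough).

Check each profile: it is a Nash equilibrium iff no player can strictly gain by switching unilaterally.
(None, None, Thorough): Alex gets 18, best alternative 6; Bailey gets 7, best alternative 3; Casey gets 15, best alternative 5. No profitable deviation — NE.
(None, None, Deep): Bailey can switch to Normal (7 → 8). Not NE.
(None, Light, Thorough): Bailey can switch to None (2 → 7). Not NE.
(None, Light, Deep): Alex can switch to Light (3 → 19). Not NE.
(None, Normal, Thorough): Alex can switch to Light (4 → 17). Not NE.
(None, Normal, Deep): Casey can switch to Thorough (1 → 11). Not NE.
(Light, None, Thorough): Alex can switch to None (6 → 18). Not NE.
(Light, Normal, Thorough): Alex gets 17, best alternative 4; Bailey gets 17, best alternative 11; Casey gets 13, best alternative 2. No profitable deviation — NE.
(The remaining 4 profiles each have a profitable deviation by the same check.)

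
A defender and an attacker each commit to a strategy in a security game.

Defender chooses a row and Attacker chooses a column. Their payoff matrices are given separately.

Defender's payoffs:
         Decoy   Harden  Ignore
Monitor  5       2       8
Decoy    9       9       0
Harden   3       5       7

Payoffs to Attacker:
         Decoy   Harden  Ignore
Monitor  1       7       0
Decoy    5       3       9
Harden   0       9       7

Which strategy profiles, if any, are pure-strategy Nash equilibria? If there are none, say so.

(Monitor, Decoy): Defender can switch to Decoy (5 → 9). Not NE.
(Monitor, Harden): Defender can switch to Decoy (2 → 9). Not NE.
(Monitor, Ignore): Attacker can switch to Decoy (0 → 1). Not NE.
(Decoy, Decoy): Attacker can switch to Ignore (5 → 9). Not NE.
(Decoy, Harden): Attacker can switch to Decoy (3 → 5). Not NE.
(Decoy, Ignore): Defender can switch to Monitor (0 → 8). Not NE.
(The remaining 3 profiles each have a profitable deviation by the same check.)

This game has no pure Nash equilibrium.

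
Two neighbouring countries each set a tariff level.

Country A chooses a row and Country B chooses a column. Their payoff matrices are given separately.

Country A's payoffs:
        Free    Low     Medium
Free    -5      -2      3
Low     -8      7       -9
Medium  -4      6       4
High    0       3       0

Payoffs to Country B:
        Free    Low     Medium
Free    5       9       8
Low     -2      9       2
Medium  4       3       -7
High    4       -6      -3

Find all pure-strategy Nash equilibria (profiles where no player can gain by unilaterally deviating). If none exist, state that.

Mark each player's best response to every combination of opponents' strategies; a profile where every player is best-responding is a pure Nash equilibrium.
Country A against Free: payoffs -5, -8, -4, 0 → best response High.
Country A against Low: payoffs -2, 7, 6, 3 → best response Low.
Country A against Medium: payoffs 3, -9, 4, 0 → best response Medium.
Country B against Free: payoffs 5, 9, 8 → best response Low.
Country B against Low: payoffs -2, 9, 2 → best response Low.
Country B against Medium: payoffs 4, 3, -7 → best response Free.
Country B against High: payoffs 4, -6, -3 → best response Free.
Mutual best responses: (Low, Low); (High, Free).

(Low, Low); (High, Free)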